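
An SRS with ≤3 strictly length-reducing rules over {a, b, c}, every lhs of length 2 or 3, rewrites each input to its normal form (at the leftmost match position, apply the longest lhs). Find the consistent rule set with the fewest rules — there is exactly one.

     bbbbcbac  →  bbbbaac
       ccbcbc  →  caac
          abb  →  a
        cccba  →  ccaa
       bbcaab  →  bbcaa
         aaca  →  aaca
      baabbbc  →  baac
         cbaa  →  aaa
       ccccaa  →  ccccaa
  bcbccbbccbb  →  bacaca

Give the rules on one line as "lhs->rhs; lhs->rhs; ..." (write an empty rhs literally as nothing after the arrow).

ab->a; cb->a

  | bbbbcbac => bbbbaac
  | ccbcbc => cacbc => caac
  | abb => ab => a
  | cccba => ccaa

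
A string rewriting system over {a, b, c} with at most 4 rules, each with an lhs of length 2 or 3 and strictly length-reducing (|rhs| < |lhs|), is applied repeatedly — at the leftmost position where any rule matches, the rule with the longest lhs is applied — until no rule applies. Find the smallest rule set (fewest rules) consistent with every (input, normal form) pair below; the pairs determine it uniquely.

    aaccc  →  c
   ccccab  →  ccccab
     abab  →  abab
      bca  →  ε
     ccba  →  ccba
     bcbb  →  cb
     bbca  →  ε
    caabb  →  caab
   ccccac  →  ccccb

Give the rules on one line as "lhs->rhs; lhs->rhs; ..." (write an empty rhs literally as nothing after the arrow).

ac->b; bb->b; bc->c; bca->

  | aaccc => abcc => acc => bc => c
  | ccccab
  | abab
  | bca => ε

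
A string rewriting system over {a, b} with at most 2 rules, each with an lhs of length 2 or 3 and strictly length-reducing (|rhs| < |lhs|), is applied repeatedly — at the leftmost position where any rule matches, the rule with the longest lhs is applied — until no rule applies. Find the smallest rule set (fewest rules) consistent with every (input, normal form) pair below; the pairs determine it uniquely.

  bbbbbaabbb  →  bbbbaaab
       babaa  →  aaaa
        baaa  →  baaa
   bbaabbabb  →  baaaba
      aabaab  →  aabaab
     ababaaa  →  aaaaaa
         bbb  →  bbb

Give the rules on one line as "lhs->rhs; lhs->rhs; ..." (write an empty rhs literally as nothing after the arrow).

  | bbbbbaabbb => bbbbbabab => bbbbaaab
  | babaa => aaaa
  | baaa
  | bbaabbabb => bbabaabb => baaaabb => baaaba

abb->ba; bab->aa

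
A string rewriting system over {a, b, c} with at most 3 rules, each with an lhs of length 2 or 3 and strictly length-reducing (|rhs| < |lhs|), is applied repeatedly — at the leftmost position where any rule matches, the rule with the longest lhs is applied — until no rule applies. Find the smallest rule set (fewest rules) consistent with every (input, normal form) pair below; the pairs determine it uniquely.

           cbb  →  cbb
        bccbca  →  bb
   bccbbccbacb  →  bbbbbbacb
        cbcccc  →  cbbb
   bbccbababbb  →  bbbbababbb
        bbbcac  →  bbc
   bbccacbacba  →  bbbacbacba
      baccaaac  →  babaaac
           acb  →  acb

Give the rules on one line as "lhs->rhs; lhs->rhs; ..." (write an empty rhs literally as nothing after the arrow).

  | cbb
  | bccbca => bbbca => bb
  | bccbbccbacb => bbbbccbacb => bbbbbbacb
  | cbcccc => cbbcc => cbbb

bca->; cc->b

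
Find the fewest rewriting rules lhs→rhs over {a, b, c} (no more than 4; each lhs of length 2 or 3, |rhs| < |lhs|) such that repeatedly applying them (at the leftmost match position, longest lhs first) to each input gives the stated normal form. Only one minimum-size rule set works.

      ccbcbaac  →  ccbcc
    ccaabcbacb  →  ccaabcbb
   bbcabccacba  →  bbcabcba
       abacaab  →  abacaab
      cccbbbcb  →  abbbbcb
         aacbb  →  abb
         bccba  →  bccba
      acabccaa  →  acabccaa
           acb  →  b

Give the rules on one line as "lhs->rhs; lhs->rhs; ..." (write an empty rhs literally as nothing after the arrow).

acb->b; baa->; cac->; ccc->ab

  | ccbcbaac => ccbcc
  | ccaabcbacb => ccaabcbb
  | bbcabccacba => bbcabcba
  | abacaab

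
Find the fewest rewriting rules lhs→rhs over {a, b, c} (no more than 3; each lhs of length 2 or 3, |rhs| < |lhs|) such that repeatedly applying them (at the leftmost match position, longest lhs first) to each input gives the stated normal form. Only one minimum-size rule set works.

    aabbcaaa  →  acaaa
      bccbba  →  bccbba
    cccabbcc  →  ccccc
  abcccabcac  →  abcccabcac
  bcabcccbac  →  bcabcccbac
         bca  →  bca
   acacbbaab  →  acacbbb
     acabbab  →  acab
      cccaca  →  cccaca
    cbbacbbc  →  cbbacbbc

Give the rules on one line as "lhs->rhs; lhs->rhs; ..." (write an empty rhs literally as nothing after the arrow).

  | aabbcaaa => acaaa
  | bccbba
  | cccabbcc => ccccc
  | abcccabcac

abb->; baa->b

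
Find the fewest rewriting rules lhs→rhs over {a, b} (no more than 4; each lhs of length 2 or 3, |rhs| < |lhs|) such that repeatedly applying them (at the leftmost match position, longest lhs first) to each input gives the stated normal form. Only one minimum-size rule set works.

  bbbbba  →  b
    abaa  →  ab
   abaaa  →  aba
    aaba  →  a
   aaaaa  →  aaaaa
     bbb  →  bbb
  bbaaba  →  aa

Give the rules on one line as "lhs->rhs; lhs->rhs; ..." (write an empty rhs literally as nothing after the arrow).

  | bbbbba => bbbab => babb => b
  | abaa => ab
  | abaaa => aba
  | aaba => a

aab->; baa->b; bab->; bba->ab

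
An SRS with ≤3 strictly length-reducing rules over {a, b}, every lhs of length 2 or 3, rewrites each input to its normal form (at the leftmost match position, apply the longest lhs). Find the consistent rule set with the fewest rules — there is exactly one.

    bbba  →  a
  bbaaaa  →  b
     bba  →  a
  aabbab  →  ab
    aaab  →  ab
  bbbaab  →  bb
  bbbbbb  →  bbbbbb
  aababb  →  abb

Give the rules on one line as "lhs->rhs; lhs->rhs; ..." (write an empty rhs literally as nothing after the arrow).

  | bbba => bba => ba => a
  | bbaaaa => baaaa => aaaa => baa => aa => b
  | bba => ba => a
  | aabbab => bbbab => bbab => bab => ab

aa->b; ba->a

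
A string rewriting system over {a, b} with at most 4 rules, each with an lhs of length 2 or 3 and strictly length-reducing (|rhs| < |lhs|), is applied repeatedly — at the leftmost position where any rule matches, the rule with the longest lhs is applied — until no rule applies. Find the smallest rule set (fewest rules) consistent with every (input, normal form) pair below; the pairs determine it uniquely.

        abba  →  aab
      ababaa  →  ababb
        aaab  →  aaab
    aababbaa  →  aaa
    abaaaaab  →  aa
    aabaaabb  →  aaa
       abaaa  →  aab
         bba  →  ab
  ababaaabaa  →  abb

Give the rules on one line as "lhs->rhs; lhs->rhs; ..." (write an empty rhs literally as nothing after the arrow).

  | abba => aab
  | ababaa => ababb
  | aaab
  | aababbaa => aabaaba => aabbba => aaa

baa->bb; bba->ab; bbb->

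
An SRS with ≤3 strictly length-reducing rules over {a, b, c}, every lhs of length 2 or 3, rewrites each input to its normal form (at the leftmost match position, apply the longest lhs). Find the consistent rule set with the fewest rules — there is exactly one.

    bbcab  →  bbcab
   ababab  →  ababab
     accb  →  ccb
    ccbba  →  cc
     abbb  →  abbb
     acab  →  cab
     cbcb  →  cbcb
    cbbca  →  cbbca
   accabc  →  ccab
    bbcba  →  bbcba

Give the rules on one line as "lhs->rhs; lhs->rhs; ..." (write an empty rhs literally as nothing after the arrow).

abc->ab; ac->c; bba->

  | bbcab
  | ababab
  | accb => ccb
  | ccbba => cc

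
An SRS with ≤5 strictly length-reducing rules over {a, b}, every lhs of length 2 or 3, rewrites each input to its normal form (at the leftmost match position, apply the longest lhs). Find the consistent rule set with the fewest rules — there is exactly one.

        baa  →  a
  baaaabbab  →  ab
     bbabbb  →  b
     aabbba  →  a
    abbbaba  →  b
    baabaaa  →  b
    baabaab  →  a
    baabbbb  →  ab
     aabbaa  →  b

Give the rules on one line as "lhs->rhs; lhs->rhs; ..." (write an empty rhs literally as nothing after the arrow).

aa->b; ba->a; baa->ba; bb->a

  | baa => ba => a
  | baaaabbab => baaabbab => baabbab => babbab => abbab => aaab => bab => ab
  | bbabbb => aabbb => bbbb => abb => aa => b
  | aabbba => bbbba => abba => aaa => ba => a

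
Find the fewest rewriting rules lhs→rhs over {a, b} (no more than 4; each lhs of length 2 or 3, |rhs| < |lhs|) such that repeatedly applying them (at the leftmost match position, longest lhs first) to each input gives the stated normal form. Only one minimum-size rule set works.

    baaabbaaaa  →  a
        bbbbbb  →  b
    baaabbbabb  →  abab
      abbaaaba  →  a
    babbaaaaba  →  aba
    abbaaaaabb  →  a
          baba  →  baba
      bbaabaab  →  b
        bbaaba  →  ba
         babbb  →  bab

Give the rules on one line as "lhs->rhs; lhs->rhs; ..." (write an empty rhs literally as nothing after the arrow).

  | baaabbaaaa => abbaaaa => abaaaa => aaa => aa => a
  | bbbbbb => bbbbb => bbbb => bbb => bb => b
  | baaabbbabb => abbbabb => abbabb => ababb => abab
  | abbaaaba => abaaaba => aaba => aaa => aa => a

aa->a; aab->aa; baa->; bb->b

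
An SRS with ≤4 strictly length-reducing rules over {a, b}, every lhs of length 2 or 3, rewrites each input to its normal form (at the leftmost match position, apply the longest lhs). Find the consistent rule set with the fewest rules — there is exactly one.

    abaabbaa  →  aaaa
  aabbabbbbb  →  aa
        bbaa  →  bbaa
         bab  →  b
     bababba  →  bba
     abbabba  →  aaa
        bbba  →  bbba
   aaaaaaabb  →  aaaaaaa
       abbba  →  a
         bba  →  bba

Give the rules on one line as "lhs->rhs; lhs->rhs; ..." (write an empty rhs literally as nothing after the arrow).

ab->; abb->a; bab->b

  | abaabbaa => aabbaa => aaaa
  | aabbabbbbb => aaabbbbb => aaabbb => aaab => aa
  | bbaa
  | bab => b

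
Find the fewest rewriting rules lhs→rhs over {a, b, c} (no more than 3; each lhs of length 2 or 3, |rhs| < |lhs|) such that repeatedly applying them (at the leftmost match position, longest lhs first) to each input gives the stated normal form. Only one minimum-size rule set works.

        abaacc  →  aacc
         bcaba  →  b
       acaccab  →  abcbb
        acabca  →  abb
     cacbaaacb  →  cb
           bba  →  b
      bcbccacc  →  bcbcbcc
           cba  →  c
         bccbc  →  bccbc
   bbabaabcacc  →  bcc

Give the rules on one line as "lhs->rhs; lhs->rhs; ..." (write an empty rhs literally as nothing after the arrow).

  | abaacc => aacc
  | bcaba => bba => b
  | acaccab => abccab => abcbb
  | acabca => abbca => abb

ba->; bca->b; ca->b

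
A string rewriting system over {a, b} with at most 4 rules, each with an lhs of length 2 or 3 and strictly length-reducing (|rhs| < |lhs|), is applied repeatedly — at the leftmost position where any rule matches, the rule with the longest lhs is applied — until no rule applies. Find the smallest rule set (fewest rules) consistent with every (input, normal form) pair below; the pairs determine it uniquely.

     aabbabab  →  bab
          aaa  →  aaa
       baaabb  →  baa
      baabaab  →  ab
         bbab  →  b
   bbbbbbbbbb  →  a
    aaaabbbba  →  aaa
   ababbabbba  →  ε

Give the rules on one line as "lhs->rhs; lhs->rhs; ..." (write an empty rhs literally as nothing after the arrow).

aab->b; aba->; bb->a

  | aabbabab => bbabab => aabab => bab
  | aaa
  | baaabb => babb => baa
  | baabaab => bbaab => aaab => ab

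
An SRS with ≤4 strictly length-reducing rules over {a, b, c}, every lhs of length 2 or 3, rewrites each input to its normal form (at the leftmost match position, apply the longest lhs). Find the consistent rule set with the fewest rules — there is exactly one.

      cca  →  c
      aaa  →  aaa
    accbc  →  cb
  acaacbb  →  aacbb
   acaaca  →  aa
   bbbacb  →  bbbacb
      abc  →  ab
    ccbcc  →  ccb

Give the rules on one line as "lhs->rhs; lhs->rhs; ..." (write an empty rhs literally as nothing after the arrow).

  | cca => c
  | aaa
  | accbc => cbc => cb
  | acaacbb => aacbb

acc->c; bc->b; ca->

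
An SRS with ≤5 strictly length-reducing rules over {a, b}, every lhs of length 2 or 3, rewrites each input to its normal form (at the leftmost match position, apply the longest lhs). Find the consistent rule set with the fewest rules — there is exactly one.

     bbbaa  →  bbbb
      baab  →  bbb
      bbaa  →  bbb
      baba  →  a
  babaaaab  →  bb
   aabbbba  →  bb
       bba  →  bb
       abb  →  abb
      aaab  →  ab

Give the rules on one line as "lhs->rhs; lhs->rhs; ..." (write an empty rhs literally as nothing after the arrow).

  | bbbaa => bbbb
  | baab => bbb
  | bbaa => bbb
  | baba => a

aab->ba; ba->b; baa->bb; bab->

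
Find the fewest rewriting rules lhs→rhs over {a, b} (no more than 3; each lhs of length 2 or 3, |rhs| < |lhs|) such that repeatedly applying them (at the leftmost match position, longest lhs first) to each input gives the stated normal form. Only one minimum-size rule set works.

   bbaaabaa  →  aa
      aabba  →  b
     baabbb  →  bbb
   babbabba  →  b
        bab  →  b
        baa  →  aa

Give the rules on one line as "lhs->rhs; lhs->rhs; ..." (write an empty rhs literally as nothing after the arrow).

  | bbaaabaa => abaabaa => baabaa => aabaa => abaa => baa => aa
  | aabba => abba => bba => ab => b
  | baabbb => aabbb => abbb => bbb
  | babbabba => abbabba => bbabba => abbba => bbba => bab => ab => b

ab->b; ba->a; bba->ab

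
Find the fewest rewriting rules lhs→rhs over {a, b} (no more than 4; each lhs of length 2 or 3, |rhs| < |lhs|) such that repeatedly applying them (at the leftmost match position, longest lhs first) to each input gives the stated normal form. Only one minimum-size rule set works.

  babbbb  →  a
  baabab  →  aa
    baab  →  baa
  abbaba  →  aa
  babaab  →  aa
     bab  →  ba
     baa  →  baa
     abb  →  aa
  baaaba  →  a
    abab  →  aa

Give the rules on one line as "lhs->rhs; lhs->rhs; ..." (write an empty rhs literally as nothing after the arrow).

  | babbbb => baabb => baaa => bbb => ab => a
  | baabab => baaab => bbbb => abb => aa
  | baab => baa
  | abbaba => aaaba => bbba => aba => aa

aaa->bb; ab->a; abb->aa; bb->a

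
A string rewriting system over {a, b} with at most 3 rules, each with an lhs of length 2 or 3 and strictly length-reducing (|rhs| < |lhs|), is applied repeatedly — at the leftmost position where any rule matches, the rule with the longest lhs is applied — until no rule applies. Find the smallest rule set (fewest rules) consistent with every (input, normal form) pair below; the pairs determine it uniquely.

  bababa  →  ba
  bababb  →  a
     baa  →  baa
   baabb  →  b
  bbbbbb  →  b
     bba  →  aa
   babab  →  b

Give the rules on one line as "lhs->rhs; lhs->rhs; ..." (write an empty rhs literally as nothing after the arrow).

ab->; bb->a; bbb->aa

  | bababa => baba => ba
  | bababb => babb => bb => a
  | baa
  | baabb => bab => b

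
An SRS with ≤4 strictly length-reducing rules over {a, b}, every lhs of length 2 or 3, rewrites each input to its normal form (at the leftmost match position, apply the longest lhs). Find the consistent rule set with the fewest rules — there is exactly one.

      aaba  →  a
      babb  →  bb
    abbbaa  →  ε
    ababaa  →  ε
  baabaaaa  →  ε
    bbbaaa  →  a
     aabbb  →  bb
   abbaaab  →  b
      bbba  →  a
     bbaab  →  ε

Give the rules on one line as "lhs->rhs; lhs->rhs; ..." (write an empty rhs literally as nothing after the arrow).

aa->; aab->; ab->b; ba->a

  | aaba => a
  | babb => abb => bb
  | abbbaa => bbbaa => bbaa => baa => aa => ε
  | ababaa => babaa => abaa => baa => aa => ε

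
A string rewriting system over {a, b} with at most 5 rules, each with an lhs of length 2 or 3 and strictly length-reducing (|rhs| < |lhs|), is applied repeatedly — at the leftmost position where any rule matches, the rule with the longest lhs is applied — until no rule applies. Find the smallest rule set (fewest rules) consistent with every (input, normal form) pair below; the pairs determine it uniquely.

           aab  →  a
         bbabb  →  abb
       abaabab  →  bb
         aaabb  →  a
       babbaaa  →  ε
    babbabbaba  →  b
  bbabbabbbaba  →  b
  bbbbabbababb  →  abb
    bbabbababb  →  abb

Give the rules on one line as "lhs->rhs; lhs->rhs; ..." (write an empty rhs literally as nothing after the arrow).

  | aab => a
  | bbabb => babb => abb
  | abaabab => babab => abab => bb
  | aaabb => aab => a

aab->a; aba->b; ba->; bab->ab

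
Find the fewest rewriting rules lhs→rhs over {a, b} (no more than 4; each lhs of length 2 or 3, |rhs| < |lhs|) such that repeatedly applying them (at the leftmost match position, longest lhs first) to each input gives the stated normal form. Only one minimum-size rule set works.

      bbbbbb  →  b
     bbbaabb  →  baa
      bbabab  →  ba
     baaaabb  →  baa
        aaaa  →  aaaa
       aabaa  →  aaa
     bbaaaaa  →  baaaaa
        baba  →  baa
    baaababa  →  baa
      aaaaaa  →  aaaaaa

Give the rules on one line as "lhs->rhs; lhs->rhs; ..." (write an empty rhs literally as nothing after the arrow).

  | bbbbbb => bbbbb => bbbb => bbb => bb => b
  | bbbaabb => bbaabb => baabb => babb => baa
  | bbabab => babab => baab => bab => ba
  | baaaabb => baaabb => baabb => babb => baa

aab->ab; ab->a; abb->aa; bb->b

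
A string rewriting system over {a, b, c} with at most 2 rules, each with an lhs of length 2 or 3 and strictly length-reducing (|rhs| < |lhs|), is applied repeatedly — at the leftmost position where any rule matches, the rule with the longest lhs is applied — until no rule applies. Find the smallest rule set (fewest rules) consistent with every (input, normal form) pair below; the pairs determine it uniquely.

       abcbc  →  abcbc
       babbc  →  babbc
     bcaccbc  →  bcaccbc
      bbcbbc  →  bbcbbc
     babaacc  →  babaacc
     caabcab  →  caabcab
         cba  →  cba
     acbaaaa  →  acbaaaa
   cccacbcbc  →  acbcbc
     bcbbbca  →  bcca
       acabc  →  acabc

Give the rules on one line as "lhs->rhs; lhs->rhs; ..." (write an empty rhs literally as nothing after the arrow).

bbb->; ccc->

  | abcbc
  | babbc
  | bcaccbc
  | bbcbbc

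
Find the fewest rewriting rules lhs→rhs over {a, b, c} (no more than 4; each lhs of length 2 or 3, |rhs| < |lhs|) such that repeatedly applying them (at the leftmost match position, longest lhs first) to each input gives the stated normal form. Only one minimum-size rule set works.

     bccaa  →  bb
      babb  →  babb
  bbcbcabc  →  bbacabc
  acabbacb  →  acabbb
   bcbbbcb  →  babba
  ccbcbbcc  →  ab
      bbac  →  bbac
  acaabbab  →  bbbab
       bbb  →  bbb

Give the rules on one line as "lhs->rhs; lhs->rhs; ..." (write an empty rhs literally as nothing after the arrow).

aa->b; bcc->b; cb->a

  | bccaa => baa => bb
  | babb
  | bbcbcabc => bbacabc
  | acabbacb => acabbaa => acabbb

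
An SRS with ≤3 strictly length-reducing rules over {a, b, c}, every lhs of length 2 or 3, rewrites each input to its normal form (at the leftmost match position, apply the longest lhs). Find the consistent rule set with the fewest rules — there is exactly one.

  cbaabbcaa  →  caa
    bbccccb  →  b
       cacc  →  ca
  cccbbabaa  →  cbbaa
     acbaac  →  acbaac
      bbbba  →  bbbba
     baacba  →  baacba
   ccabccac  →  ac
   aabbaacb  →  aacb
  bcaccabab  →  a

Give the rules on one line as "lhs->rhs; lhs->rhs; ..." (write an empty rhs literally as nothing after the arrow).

  | cbaabbcaa => cbabcaa => cbcaa => caa
  | bbccccb => bcccb => ccb => b
  | cacc => ca
  | cccbbabaa => cbbabaa => cbbaa

ab->; bc->; cc->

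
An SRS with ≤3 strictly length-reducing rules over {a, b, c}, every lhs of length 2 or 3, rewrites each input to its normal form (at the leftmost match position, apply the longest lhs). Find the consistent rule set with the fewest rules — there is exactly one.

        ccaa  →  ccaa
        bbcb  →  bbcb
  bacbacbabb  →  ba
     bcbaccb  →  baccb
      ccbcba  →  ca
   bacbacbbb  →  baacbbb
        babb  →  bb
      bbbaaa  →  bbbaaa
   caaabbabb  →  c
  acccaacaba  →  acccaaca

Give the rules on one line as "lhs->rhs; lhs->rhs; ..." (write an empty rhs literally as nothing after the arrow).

ab->; cba->a

  | ccaa
  | bbcb
  | bacbacbabb => baacbabb => baaabb => baab => ba
  | bcbaccb => baccb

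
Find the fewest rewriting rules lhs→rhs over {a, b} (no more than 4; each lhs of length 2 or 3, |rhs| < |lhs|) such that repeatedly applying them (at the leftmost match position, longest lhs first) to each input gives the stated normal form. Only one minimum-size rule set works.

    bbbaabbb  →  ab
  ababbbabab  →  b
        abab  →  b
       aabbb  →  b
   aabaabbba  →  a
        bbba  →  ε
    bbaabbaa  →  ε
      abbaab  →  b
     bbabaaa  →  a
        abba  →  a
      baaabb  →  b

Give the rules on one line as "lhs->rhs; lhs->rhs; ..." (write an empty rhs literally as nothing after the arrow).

aa->; ba->; bab->ab; bb->b

  | bbbaabbb => bbaabbb => baabbb => abbb => abb => ab
  | ababbbabab => aabbbabab => bbbabab => bbabab => babab => abab => aab => b
  | abab => aab => b
  | aabbb => bbb => bb => b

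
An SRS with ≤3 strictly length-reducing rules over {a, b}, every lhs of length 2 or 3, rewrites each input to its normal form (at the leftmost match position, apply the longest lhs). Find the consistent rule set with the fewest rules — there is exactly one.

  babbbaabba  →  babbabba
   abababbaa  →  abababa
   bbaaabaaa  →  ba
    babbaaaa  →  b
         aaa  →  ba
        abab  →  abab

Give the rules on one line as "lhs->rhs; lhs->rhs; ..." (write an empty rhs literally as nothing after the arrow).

  | babbbaabba => babbabba
  | abababbaa => abababa
  | bbaaabaaa => baabaaa => abaaa => aaa => ba
  | babbaaaa => babaaa => baaa => aa => b

aa->b; baa->a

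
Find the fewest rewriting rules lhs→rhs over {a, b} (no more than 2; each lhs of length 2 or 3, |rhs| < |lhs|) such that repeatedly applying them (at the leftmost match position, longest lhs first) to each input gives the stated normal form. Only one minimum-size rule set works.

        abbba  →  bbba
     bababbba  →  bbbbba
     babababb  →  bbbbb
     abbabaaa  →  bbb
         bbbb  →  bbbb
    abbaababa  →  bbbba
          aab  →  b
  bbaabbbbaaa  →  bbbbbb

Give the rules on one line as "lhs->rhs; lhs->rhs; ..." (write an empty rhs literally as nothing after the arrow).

  | abbba => bbba
  | bababbba => bbabbba => bbbbba
  | babababb => bbababb => bbbabb => bbbbb
  | abbabaaa => bbabaaa => bbbaaa => bbb

aaa->; ab->b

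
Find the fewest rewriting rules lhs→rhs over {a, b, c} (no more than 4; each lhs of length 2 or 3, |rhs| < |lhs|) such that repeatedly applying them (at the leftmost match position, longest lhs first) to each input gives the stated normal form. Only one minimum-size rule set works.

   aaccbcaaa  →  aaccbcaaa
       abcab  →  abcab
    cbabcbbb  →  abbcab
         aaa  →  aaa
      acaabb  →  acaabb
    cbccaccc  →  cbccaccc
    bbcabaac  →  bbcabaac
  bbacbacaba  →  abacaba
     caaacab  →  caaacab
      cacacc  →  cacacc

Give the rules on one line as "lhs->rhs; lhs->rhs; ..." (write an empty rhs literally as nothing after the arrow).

  | aaccbcaaa
  | abcab
  | cbabcbbb => abbcbbb => abbcab
  | aaa

acb->b; bbb->ab; cba->ab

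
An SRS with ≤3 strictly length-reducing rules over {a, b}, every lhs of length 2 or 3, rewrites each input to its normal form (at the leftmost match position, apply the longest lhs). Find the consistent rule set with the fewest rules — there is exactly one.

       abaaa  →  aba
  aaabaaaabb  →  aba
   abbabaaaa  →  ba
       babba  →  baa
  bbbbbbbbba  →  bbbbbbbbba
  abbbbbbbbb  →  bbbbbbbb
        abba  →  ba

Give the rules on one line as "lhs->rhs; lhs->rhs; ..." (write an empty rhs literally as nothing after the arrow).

aaa->a; abb->b; bab->ba

  | abaaa => aba
  | aaabaaaabb => abaaaabb => abaabb => abab => aba
  | abbabaaaa => babaaaa => baaaaa => baaa => ba
  | babba => baba => baa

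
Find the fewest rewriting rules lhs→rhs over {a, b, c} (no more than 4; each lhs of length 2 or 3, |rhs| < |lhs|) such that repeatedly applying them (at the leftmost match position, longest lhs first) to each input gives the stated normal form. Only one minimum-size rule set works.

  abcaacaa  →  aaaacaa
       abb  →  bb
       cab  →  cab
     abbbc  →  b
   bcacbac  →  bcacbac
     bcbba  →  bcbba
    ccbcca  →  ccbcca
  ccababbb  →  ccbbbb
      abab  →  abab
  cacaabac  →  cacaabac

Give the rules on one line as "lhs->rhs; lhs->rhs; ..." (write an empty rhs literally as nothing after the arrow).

abb->bb; abc->aa; bbc->

  | abcaacaa => aaaacaa
  | abb => bb
  | cab
  | abbbc => bbbc => b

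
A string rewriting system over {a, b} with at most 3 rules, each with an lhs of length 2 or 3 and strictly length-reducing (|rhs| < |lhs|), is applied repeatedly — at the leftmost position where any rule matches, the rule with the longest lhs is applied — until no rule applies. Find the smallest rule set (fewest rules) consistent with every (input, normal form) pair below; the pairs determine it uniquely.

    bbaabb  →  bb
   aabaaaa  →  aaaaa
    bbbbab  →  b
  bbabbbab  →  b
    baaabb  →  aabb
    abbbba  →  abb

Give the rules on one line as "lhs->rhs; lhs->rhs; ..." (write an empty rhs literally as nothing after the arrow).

ba->; bba->bb; bbb->b

  | bbaabb => bbabb => bbbb => bb
  | aabaaaa => aaaaa
  | bbbbab => bbab => bbb => b
  | bbabbbab => bbbbbab => bbbab => bab => b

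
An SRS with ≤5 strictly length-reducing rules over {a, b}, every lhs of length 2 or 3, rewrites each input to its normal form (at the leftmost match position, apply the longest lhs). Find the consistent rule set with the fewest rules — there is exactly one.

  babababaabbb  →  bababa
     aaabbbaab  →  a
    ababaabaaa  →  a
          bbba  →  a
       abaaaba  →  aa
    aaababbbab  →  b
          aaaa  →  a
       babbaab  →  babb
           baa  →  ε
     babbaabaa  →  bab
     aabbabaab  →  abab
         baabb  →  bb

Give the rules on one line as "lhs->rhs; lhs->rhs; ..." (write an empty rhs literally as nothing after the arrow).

aaa->; aab->a; baa->; bbb->

  | babababaabbb => babababbb => bababa
  | aaabbbaab => bbbaab => aab => a
  | ababaabaaa => ababaaa => abaa => a
  | bbba => a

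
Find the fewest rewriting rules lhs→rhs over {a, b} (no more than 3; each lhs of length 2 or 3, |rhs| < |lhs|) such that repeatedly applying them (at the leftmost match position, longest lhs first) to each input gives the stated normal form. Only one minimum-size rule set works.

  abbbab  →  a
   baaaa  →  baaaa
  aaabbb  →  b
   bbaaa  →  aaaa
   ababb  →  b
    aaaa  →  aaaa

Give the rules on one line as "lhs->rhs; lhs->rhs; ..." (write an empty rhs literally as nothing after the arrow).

ab->b; bb->a

  | abbbab => bbbab => abab => bab => bb => a
  | baaaa
  | aaabbb => aabbb => abbb => bbb => ab => b
  | bbaaa => aaaa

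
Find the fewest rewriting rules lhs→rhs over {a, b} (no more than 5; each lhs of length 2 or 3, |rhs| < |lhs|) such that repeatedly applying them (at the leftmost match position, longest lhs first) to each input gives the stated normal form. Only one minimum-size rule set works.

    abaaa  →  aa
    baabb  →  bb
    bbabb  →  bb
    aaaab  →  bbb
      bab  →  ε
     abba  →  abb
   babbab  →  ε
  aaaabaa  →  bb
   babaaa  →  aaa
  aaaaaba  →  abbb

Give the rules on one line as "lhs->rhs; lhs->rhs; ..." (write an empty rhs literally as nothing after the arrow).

aab->bb; ba->b; baa->; bab->

  | abaaa => aa
  | baabb => bb
  | bbabb => bb
  | aaaab => aabb => bbb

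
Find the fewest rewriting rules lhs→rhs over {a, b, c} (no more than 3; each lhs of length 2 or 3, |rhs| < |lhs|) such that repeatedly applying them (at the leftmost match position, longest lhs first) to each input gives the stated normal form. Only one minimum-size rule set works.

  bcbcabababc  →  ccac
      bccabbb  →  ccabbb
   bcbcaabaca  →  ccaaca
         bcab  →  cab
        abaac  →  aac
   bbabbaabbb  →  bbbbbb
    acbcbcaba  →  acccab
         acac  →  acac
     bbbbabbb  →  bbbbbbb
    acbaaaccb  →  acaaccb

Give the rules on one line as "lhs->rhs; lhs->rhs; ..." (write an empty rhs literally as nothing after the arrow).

ba->b; baa->a; bc->c

  | bcbcabababc => cbcabababc => ccabababc => ccabbabc => ccabbbc => ccabbc => ccabc => ccac
  | bccabbb => ccabbb
  | bcbcaabaca => cbcaabaca => ccaabaca => ccaabca => ccaaca
  | bcab => cab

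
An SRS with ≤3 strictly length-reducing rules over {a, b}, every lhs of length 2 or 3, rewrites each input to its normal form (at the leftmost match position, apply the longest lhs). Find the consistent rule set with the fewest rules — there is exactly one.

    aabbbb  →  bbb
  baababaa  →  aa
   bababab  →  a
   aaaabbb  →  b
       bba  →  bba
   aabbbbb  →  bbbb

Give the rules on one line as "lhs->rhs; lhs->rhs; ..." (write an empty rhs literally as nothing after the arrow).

aab->; bab->

  | aabbbb => bbb
  | baababaa => babaa => aa
  | bababab => abab => a
  | aaaabbb => aabb => b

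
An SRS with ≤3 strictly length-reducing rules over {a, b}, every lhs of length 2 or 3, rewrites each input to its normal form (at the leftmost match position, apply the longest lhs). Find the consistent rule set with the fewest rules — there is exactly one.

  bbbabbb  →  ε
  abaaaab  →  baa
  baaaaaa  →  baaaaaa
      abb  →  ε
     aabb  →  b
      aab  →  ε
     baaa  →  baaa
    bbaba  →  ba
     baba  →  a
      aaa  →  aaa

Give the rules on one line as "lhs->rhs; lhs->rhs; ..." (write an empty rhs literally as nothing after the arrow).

  | bbbabbb => babbb => bbbb => bb => ε
  | abaaaab => baaaab => baa
  | baaaaaa
  | abb => bb => ε

aab->; ab->b; bb->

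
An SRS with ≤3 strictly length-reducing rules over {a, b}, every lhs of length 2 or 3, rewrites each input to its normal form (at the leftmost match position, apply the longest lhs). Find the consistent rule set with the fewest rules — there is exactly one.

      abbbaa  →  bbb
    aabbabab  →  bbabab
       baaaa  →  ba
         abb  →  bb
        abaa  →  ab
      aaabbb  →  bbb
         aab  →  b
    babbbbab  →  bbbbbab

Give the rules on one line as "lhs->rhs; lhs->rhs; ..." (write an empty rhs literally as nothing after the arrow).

aa->; aaa->; abb->bb

  | abbbaa => bbbaa => bbb
  | aabbabab => bbabab
  | baaaa => ba
  | abb => bb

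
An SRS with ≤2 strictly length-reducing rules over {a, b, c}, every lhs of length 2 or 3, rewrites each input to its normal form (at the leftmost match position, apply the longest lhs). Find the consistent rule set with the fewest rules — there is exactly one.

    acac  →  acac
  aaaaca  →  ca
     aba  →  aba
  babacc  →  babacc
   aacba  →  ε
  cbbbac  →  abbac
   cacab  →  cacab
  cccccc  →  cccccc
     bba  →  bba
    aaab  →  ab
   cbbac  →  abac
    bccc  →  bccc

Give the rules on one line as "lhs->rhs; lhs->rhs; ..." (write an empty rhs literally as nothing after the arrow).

  | acac
  | aaaaca => aaca => ca
  | aba
  | babacc

aa->; cb->a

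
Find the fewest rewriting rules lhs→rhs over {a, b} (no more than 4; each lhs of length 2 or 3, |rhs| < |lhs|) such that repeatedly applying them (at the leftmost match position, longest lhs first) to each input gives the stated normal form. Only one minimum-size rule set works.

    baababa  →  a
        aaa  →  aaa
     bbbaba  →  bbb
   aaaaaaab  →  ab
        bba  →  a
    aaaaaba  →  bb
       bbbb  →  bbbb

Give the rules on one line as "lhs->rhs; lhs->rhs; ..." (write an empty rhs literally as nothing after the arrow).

  | baababa => bababa => bbbba => bba => a
  | aaa
  | bbbaba => baba => bbb
  | aaaaaaab => aaaaaab => aaaaab => aaaab => aaab => aab => ab

aab->ab; aba->bb; bba->a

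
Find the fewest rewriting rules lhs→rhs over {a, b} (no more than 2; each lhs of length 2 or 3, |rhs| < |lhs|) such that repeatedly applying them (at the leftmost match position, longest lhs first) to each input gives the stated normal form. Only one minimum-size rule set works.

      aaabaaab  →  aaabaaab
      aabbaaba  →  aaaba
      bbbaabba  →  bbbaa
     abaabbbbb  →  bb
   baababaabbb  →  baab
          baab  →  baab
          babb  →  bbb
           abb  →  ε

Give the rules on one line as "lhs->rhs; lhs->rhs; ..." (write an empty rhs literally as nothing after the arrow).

abb->; bab->bb

  | aaabaaab
  | aabbaaba => aaaba
  | bbbaabba => bbbaa
  | abaabbbbb => ababbb => abbbb => bb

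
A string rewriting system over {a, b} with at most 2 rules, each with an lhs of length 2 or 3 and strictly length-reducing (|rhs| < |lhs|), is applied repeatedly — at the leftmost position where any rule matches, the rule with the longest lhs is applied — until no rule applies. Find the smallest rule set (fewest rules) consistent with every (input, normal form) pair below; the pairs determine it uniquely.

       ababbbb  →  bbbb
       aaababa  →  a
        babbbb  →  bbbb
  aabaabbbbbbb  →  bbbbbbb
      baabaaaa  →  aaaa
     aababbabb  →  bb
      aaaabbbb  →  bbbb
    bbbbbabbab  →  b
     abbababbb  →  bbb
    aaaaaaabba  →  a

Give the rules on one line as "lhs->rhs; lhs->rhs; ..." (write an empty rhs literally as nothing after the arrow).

  | ababbbb => babbbb => abbbb => bbbb
  | aaababa => aababa => ababa => baba => aba => ba => a
  | babbbb => abbbb => bbbb
  | aabaabbbbbbb => abaabbbbbbb => baabbbbbbb => aabbbbbbb => abbbbbbb => bbbbbbb

ab->b; ba->a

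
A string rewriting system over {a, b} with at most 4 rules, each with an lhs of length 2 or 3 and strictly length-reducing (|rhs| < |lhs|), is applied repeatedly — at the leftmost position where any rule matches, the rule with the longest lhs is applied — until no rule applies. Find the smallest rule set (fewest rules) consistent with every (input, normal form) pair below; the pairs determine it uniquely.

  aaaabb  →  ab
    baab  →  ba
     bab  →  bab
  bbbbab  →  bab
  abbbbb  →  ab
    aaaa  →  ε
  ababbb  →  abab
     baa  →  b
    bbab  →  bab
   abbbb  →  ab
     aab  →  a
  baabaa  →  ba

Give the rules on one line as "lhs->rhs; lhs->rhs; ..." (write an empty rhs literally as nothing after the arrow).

  | aaaabb => aabb => ab
  | baab => ba
  | bab
  | bbbbab => bbbab => bbab => bab

aa->; aab->a; bb->b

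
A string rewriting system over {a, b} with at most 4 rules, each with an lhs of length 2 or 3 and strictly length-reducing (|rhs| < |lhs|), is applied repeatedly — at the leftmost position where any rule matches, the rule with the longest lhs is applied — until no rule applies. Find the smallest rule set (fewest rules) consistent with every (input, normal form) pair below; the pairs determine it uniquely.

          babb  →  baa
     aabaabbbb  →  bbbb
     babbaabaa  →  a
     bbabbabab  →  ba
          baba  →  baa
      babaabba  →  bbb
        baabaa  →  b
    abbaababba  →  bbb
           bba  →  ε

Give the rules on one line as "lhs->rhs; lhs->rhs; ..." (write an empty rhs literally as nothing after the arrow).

  | babb => baa
  | aabaabbbb => aaaabbbb => bbabbbb => bbbb
  | babbaabaa => baaaabaa => bbbabaa => bbaa => a
  | bbabbabab => bbabab => bab => ba

aaa->bb; ab->a; abb->aa; bba->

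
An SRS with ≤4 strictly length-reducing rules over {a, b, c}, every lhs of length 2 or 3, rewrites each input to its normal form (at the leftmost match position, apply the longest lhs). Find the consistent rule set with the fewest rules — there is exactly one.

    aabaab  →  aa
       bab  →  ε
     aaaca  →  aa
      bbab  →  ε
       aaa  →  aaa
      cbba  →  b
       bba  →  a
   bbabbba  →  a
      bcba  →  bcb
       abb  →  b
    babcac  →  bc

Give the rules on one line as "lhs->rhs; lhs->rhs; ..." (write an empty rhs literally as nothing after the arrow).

ab->; ba->b; bb->; ca->b

  | aabaab => aaab => aa
  | bab => bb => ε
  | aaaca => aaab => aa
  | bbab => ab => ε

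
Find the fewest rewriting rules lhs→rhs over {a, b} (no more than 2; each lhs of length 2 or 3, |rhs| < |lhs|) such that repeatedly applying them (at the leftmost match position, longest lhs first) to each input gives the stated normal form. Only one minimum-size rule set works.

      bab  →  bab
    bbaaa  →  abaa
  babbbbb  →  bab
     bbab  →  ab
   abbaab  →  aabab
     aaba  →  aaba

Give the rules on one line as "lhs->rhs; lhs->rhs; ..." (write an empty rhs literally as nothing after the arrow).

bb->b; bba->ab

  | bab
  | bbaaa => abaa
  | babbbbb => babbbb => babbb => babb => bab
  | bbab => abb => ab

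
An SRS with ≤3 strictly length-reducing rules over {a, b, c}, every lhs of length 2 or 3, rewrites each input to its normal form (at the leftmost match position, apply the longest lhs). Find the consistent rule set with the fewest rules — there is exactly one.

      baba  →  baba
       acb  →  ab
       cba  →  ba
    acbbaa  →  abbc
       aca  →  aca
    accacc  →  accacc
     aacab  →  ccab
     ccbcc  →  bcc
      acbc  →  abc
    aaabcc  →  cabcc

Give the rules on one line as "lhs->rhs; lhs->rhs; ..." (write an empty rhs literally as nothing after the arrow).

aa->c; cb->b

  | baba
  | acb => ab
  | cba => ba
  | acbbaa => abbaa => abbc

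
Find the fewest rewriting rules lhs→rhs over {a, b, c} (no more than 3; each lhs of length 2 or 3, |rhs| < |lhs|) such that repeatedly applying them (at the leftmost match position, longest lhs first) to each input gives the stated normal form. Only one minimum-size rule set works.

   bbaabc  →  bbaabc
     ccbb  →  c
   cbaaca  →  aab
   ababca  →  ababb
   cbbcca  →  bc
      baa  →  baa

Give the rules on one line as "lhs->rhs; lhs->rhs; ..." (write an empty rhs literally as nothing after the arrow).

  | bbaabc
  | ccbb => cbc => c
  | cbaaca => aaca => aab
  | ababca => ababb

ca->b; cb->; cbb->bc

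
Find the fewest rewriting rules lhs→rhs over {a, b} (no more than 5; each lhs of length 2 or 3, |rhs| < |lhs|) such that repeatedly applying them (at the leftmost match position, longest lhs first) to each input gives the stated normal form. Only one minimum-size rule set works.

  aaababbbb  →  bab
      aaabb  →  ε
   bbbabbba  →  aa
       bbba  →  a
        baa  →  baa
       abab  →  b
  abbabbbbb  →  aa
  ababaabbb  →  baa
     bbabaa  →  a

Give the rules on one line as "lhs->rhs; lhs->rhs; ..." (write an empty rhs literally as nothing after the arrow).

  | aaababbbb => babbbb => bab
  | aaabb => bb => ε
  | bbbabbba => abbba => aa
  | bbba => a

aaa->; aba->; bb->; bbb->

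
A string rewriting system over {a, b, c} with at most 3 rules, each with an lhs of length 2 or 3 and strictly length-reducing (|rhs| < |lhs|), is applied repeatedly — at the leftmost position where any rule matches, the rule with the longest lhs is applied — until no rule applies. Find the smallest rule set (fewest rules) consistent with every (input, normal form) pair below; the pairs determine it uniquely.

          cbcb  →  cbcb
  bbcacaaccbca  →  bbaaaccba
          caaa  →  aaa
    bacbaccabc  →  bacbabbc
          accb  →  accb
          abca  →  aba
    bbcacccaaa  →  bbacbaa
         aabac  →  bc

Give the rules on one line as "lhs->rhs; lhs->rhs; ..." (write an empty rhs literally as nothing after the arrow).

  | cbcb
  | bbcacaaccbca => bbacaaccbca => bbaaaccbca => bbaaaccba
  | caaa => aaa
  | bacbaccabc => bacbabbc

aab->cc; ca->a; cca->b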